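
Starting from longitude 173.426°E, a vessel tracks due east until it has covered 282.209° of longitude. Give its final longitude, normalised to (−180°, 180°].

95.635°E

Start at +173.426°; shift +282.209° → +455.635°.
+455.635° lies outside (−180°, 180°]; subtract 360° → +95.635°.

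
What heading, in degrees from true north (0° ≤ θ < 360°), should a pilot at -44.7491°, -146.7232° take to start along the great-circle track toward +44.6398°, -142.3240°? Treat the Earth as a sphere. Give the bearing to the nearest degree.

Δλ = -142.3240 − -146.7232 = 4.3992°.
θ = atan2( sin Δλ · cos φ₂ , cos φ₁ · sin φ₂ − sin φ₁ · cos φ₂ · cos Δλ )
  = atan2(0.05458, 0.99847) = 3.129° → normalised to [0°, 360°): 3.129°.

3°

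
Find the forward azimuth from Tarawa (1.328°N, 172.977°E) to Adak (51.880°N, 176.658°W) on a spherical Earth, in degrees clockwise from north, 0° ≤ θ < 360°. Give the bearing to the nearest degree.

Δλ = -176.658 − 172.977 = -349.635°; wrapped into (−180°, 180°]: 10.365°.
θ = atan2( sin Δλ · cos φ₂ , cos φ₁ · sin φ₂ − sin φ₁ · cos φ₂ · cos Δλ )
  = atan2(0.11107, 0.77244) = 8.182° → normalised to [0°, 360°): 8.182°.

8°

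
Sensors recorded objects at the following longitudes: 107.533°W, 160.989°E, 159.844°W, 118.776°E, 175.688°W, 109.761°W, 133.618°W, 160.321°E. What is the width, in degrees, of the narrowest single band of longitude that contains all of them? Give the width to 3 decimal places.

Sort the longitudes: -175.688°, -159.844°, -133.618°, -109.761°, -107.533°, +118.776°, +160.321°, +160.989°.
Eastward gaps between consecutive values (wrapping around): 15.844°, 26.226°, 23.857°, 2.228°, 226.309°, 41.545°, 0.668°, 23.323°.
Largest gap = 226.309° ⇒ minimal covering band is its complement: 360° − 226.309° = 133.691°.
Band runs from +118.776° eastward to -107.533°, crossing the antimeridian.

133.691°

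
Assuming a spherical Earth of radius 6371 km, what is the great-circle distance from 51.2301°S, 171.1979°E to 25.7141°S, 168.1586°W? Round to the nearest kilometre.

Δλ = -168.1586 − 171.1979 = -339.3565°; wrapped into (−180°, 180°]: 20.6435°.
Δφ = -25.7141 − -51.2301 = 25.5160°.
a = sin²(Δφ/2) + cos φ₁ · cos φ₂ · sin²(Δλ/2) = 0.066880.
c = 2·atan2(√a, √(1−a)) = 0.52317 rad → d = 6371·c ≈ 3333.11 km.

3333 km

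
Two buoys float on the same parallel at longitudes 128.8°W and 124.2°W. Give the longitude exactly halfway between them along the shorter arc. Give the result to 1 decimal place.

Signed shortest Δλ from -128.8° to -124.2° is +4.6°.
Midpoint longitude = -128.8° + (+4.6°)/2 = -128.8° + 2.3° = -126.5°.

126.5°W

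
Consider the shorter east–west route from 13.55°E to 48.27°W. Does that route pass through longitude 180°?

Signed shortest Δλ = ((-48.27 − 13.55 + 180) mod 360) − 180 = -61.82°.
Going west by 61.82° from +13.55° reaches -48.27° without touching 180°.

No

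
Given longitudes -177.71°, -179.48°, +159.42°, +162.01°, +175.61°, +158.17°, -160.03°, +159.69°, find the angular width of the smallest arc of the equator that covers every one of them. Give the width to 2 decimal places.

41.80°

Sort the longitudes: -179.48°, -177.71°, -160.03°, +158.17°, +159.42°, +159.69°, +162.01°, +175.61°.
Eastward gaps between consecutive values (wrapping around): 1.77°, 17.68°, 318.20°, 1.25°, 0.27°, 2.32°, 13.60°, 4.91°.
Largest gap = 318.20° ⇒ minimal covering band is its complement: 360° − 318.20° = 41.80°.
Band runs from +158.17° eastward to -160.03°, crossing the antimeridian.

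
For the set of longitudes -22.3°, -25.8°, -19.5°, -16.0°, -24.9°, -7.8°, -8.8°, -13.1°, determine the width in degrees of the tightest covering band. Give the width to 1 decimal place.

Sort the longitudes: -25.8°, -24.9°, -22.3°, -19.5°, -16.0°, -13.1°, -8.8°, -7.8°.
Eastward gaps between consecutive values (wrapping around): 0.9°, 2.6°, 2.8°, 3.5°, 2.9°, 4.3°, 1.0°, 342.0°.
Largest gap = 342.0° ⇒ minimal covering band is its complement: 360° − 342.0° = 18.0°.
Band runs from -25.8° eastward to -7.8°.

18.0°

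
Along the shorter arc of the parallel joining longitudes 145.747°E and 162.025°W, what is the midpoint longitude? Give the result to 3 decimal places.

171.861°E

Signed shortest Δλ from +145.747° to -162.025° is +52.228°.
Midpoint longitude = +145.747° + (+52.228°)/2 = +145.747° + 26.114° = +171.861°.
(The naïve average (+145.747 + -162.025)/2 = -8.139° is on the wrong side of the globe.)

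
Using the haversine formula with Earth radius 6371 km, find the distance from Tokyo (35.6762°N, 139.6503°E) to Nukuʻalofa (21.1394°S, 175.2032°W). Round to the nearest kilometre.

7905 km

Δλ = -175.2032 − 139.6503 = -314.8535°; wrapped into (−180°, 180°]: 45.1465°.
Δφ = -21.1394 − 35.6762 = -56.8156°.
a = sin²(Δφ/2) + cos φ₁ · cos φ₂ · sin²(Δλ/2) = 0.337975.
c = 2·atan2(√a, √(1−a)) = 1.24079 rad → d = 6371·c ≈ 7905.07 km.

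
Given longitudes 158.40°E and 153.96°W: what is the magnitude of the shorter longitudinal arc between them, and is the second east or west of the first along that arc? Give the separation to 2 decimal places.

Raw difference: -153.96 − 158.40 = -312.36°.
Normalise into (−180°, 180°]: -312.36° + 360° = 47.64°.
Positive ⇒ the second point lies to the east; separation 47.64°.

47.64° east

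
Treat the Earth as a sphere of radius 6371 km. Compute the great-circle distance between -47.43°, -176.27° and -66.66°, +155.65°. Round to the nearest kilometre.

Δλ = 155.65 − -176.27 = 331.92°; wrapped into (−180°, 180°]: -28.08°.
Δφ = -66.66 − -47.43 = -19.23°.
a = sin²(Δφ/2) + cos φ₁ · cos φ₂ · sin²(Δλ/2) = 0.043672.
c = 2·atan2(√a, √(1−a)) = 0.42106 rad → d = 6371·c ≈ 2682.57 km.

2683 km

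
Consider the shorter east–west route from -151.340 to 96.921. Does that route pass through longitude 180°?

Yes

Naïve |96.921 − -151.340| = 248.261° > 180°, so the shorter arc goes the other way round — across 180°.
Signed shortest Δλ = ((96.921 − -151.340 + 180) mod 360) − 180 = -111.739°.
Going west by 111.739° from -151.340° passes through 180° before reaching +96.921°.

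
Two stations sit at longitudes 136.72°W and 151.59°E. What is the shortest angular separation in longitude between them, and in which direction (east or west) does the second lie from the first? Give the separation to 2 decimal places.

Raw difference: 151.59 − -136.72 = 288.31°.
Normalise into (−180°, 180°]: 288.31° − 360° = -71.69°.
Negative ⇒ the second point lies to the west; separation 71.69°.

71.69° west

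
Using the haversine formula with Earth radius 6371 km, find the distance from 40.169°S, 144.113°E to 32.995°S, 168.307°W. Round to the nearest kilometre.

4271 km

Δλ = -168.307 − 144.113 = -312.420°; wrapped into (−180°, 180°]: 47.580°.
Δφ = -32.995 − -40.169 = 7.174°.
a = sin²(Δφ/2) + cos φ₁ · cos φ₂ · sin²(Δλ/2) = 0.108202.
c = 2·atan2(√a, √(1−a)) = 0.67036 rad → d = 6371·c ≈ 4270.88 km.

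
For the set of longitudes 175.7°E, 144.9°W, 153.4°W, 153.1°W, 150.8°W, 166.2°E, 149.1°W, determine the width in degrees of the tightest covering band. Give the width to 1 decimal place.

Sort the longitudes: -153.4°, -153.1°, -150.8°, -149.1°, -144.9°, +166.2°, +175.7°.
Eastward gaps between consecutive values (wrapping around): 0.3°, 2.3°, 1.7°, 4.2°, 311.1°, 9.5°, 30.9°.
Largest gap = 311.1° ⇒ minimal covering band is its complement: 360° − 311.1° = 48.9°.
Band runs from +166.2° eastward to -144.9°, crossing the antimeridian.

48.9°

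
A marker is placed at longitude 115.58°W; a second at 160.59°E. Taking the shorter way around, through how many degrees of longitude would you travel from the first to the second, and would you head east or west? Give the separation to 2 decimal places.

83.83° west

Raw difference: 160.59 − -115.58 = 276.17°.
Normalise into (−180°, 180°]: 276.17° − 360° = -83.83°.
Negative ⇒ the second point lies to the west; separation 83.83°.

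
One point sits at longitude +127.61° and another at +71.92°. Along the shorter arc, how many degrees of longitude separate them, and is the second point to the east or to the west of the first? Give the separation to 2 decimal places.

Raw difference: 71.92 − 127.61 = -55.69°.
Normalise into (−180°, 180°]: -55.69° stays -55.69°.
Negative ⇒ the second point lies to the west; separation 55.69°.

55.69° west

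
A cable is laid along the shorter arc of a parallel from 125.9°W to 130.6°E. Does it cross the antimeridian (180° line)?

Naïve |130.6 − -125.9| = 256.5° > 180°, so the shorter arc goes the other way round — across 180°.
Signed shortest Δλ = ((130.6 − -125.9 + 180) mod 360) − 180 = -103.5°.
Going west by 103.5° from -125.9° passes through 180° before reaching +130.6°.

Yes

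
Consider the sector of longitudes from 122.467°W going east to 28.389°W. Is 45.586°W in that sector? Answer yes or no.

Band width going east from -122.467° to -28.389°: ((-28.389 − -122.467) mod 360) = 94.078°.
Offset of -45.586° east of the west edge: ((-45.586 − -122.467) mod 360) = 76.881°.
76.881° ≤ 94.078° ⇒ inside.

Yes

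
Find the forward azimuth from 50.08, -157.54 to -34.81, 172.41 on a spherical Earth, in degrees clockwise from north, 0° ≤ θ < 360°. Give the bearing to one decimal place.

204.3°

Δλ = 172.41 − -157.54 = 329.95°; wrapped into (−180°, 180°]: -30.05°.
θ = atan2( sin Δλ · cos φ₂ , cos φ₁ · sin φ₂ − sin φ₁ · cos φ₂ · cos Δλ )
  = atan2(-0.41115, -0.91139) = -155.719° → normalised to [0°, 360°): 204.281°.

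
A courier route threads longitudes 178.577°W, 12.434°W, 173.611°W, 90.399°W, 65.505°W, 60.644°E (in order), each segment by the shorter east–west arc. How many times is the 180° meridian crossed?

Leg 1: -178.577° → -12.434°, shortest Δλ = 166.143° (east) — does not cross 180°.
Leg 2: -12.434° → -173.611°, shortest Δλ = -161.177° (west) — does not cross 180°.
Leg 3: -173.611° → -90.399°, shortest Δλ = 83.212° (east) — does not cross 180°.
Leg 4: -90.399° → -65.505°, shortest Δλ = 24.894° (east) — does not cross 180°.
Leg 5: -65.505° → +60.644°, shortest Δλ = 126.149° (east) — does not cross 180°.
Total crossings: 0.

0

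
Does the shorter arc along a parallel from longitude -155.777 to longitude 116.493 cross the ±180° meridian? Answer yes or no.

Naïve |116.493 − -155.777| = 272.27° > 180°, so the shorter arc goes the other way round — across 180°.
Signed shortest Δλ = ((116.493 − -155.777 + 180) mod 360) − 180 = -87.73°.
Going west by 87.73° from -155.777° passes through 180° before reaching +116.493°.

Yes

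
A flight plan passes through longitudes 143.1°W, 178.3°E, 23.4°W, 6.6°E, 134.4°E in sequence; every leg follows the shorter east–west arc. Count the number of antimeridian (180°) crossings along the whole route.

Leg 1: -143.1° → +178.3°, shortest Δλ = -38.6° (west) — crosses 180°.
Leg 2: +178.3° → -23.4°, shortest Δλ = 158.3° (east) — crosses 180°.
Leg 3: -23.4° → +6.6°, shortest Δλ = 30.0° (east) — does not cross 180°.
Leg 4: +6.6° → +134.4°, shortest Δλ = 127.8° (east) — does not cross 180°.
Total crossings: 2.

2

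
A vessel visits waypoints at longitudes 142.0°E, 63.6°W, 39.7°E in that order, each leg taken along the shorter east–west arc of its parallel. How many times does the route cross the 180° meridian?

Leg 1: +142.0° → -63.6°, shortest Δλ = 154.4° (east) — crosses 180°.
Leg 2: -63.6° → +39.7°, shortest Δλ = 103.3° (east) — does not cross 180°.
Total crossings: 1.

1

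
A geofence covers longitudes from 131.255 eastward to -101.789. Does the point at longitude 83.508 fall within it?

No

Band width going east from +131.255° to -101.789°: ((-101.789 − 131.255) mod 360) = 126.956°.
Offset of +83.508° east of the west edge: ((83.508 − 131.255) mod 360) = 312.253°.
312.253° > 126.956° ⇒ outside.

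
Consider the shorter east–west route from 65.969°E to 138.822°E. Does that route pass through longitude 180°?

No

Signed shortest Δλ = ((138.822 − 65.969 + 180) mod 360) − 180 = 72.853°.
Going east by 72.853° from +65.969° reaches +138.822° without touching 180°.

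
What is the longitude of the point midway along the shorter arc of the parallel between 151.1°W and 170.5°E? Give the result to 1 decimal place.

170.3°W

Signed shortest Δλ from -151.1° to +170.5° is -38.4°.
Midpoint longitude = -151.1° + (-38.4°)/2 = -151.1° − 19.2° = -170.3°.
(The naïve average (-151.1 + +170.5)/2 = 9.7° is on the wrong side of the globe.)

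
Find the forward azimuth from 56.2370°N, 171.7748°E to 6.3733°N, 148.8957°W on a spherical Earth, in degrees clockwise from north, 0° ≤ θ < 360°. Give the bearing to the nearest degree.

Δλ = -148.8957 − 171.7748 = -320.6705°; wrapped into (−180°, 180°]: 39.3295°.
θ = atan2( sin Δλ · cos φ₂ , cos φ₁ · sin φ₂ − sin φ₁ · cos φ₂ · cos Δλ )
  = atan2(0.62986, -0.57739) = 132.511° → normalised to [0°, 360°): 132.511°.

133°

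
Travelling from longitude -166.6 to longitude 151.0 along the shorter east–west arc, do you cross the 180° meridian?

Yes

Naïve |151.0 − -166.6| = 317.6° > 180°, so the shorter arc goes the other way round — across 180°.
Signed shortest Δλ = ((151.0 − -166.6 + 180) mod 360) − 180 = -42.4°.
Going west by 42.4° from -166.6° passes through 180° before reaching +151.0°.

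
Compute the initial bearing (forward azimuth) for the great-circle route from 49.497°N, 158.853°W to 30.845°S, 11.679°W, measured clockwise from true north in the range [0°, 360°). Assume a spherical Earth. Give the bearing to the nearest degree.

Δλ = -11.679 − -158.853 = 147.174°.
θ = atan2( sin Δλ · cos φ₂ , cos φ₁ · sin φ₂ − sin φ₁ · cos φ₂ · cos Δλ )
  = atan2(0.46542, 0.21558) = 65.147° → normalised to [0°, 360°): 65.147°.

65°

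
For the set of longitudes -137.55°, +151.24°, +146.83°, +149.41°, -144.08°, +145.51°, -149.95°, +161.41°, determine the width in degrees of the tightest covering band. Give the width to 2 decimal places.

76.94°

Sort the longitudes: -149.95°, -144.08°, -137.55°, +145.51°, +146.83°, +149.41°, +151.24°, +161.41°.
Eastward gaps between consecutive values (wrapping around): 5.87°, 6.53°, 283.06°, 1.32°, 2.58°, 1.83°, 10.17°, 48.64°.
Largest gap = 283.06° ⇒ minimal covering band is its complement: 360° − 283.06° = 76.94°.
Band runs from +145.51° eastward to -137.55°, crossing the antimeridian.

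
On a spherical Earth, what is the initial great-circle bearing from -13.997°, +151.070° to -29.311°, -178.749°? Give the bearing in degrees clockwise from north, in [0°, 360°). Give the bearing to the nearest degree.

Δλ = -178.749 − 151.070 = -329.819°; wrapped into (−180°, 180°]: 30.181°.
θ = atan2( sin Δλ · cos φ₂ , cos φ₁ · sin φ₂ − sin φ₁ · cos φ₂ · cos Δλ )
  = atan2(0.43837, -0.29270) = 123.731° → normalised to [0°, 360°): 123.731°.

124°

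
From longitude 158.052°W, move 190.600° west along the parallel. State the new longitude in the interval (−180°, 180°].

Start at -158.052°; shift −190.600° → -348.652°.
-348.652° lies outside (−180°, 180°]; add 360° → +11.348°.

11.348°E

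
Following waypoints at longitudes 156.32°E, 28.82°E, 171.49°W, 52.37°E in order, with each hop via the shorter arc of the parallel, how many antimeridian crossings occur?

Leg 1: +156.32° → +28.82°, shortest Δλ = -127.5° (west) — does not cross 180°.
Leg 2: +28.82° → -171.49°, shortest Δλ = 159.69° (east) — crosses 180°.
Leg 3: -171.49° → +52.37°, shortest Δλ = -136.14° (west) — crosses 180°.
Total crossings: 2.

2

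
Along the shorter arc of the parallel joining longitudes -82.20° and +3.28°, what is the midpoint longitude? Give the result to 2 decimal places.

-39.46°

Signed shortest Δλ from -82.20° to +3.28° is +85.48°.
Midpoint longitude = -82.20° + (+85.48°)/2 = -82.20° + 42.74° = -39.46°.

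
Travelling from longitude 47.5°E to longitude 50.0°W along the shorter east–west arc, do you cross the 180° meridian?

Signed shortest Δλ = ((-50.0 − 47.5 + 180) mod 360) − 180 = -97.5°.
Going west by 97.5° from +47.5° reaches -50.0° without touching 180°.

No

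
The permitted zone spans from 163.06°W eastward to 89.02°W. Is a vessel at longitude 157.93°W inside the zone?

Band width going east from -163.06° to -89.02°: ((-89.02 − -163.06) mod 360) = 74.04°.
Offset of -157.93° east of the west edge: ((-157.93 − -163.06) mod 360) = 5.13°.
5.13° ≤ 74.04° ⇒ inside.

Yes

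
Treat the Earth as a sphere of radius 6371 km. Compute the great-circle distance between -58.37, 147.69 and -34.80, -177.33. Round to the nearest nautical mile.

1981 nmi

Δλ = -177.33 − 147.69 = -325.02°; wrapped into (−180°, 180°]: 34.98°.
Δφ = -34.80 − -58.37 = 23.57°.
a = sin²(Δφ/2) + cos φ₁ · cos φ₂ · sin²(Δλ/2) = 0.080611.
c = 2·atan2(√a, √(1−a)) = 0.57576 rad → d = 6371·c ≈ 3668.17 km ≈ 1980.65 nmi.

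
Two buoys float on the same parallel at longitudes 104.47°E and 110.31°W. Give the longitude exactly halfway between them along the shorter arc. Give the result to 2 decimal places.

Signed shortest Δλ from +104.47° to -110.31° is +145.22°.
Midpoint longitude = +104.47° + (+145.22°)/2 = +104.47° + 72.61° = +177.08°.
(The naïve average (+104.47 + -110.31)/2 = -2.92° is on the wrong side of the globe.)

177.08°E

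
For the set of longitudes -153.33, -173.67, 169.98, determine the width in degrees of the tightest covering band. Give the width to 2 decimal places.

Sort the longitudes: -173.67°, -153.33°, +169.98°.
Eastward gaps between consecutive values (wrapping around): 20.34°, 323.31°, 16.35°.
Largest gap = 323.31° ⇒ minimal covering band is its complement: 360° − 323.31° = 36.69°.
Band runs from +169.98° eastward to -153.33°, crossing the antimeridian.

36.69°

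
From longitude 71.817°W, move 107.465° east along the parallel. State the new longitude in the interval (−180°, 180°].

Start at -71.817°; shift +107.465° → +35.648°.
+35.648° already lies in (−180°, 180°].

35.648°E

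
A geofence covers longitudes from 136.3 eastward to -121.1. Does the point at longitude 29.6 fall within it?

Band width going east from +136.3° to -121.1°: ((-121.1 − 136.3) mod 360) = 102.6°.
Offset of +29.6° east of the west edge: ((29.6 − 136.3) mod 360) = 253.3°.
253.3° > 102.6° ⇒ outside.

No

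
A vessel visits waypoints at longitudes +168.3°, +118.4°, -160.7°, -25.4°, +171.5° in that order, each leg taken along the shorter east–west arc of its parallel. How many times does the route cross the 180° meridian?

Leg 1: +168.3° → +118.4°, shortest Δλ = -49.9° (west) — does not cross 180°.
Leg 2: +118.4° → -160.7°, shortest Δλ = 80.9° (east) — crosses 180°.
Leg 3: -160.7° → -25.4°, shortest Δλ = 135.3° (east) — does not cross 180°.
Leg 4: -25.4° → +171.5°, shortest Δλ = -163.1° (west) — crosses 180°.
Total crossings: 2.

2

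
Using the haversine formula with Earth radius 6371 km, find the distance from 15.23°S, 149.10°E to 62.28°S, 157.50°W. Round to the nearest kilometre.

Δλ = -157.50 − 149.10 = -306.60°; wrapped into (−180°, 180°]: 53.40°.
Δφ = -62.28 − -15.23 = -47.05°.
a = sin²(Δφ/2) + cos φ₁ · cos φ₂ · sin²(Δλ/2) = 0.249930.
c = 2·atan2(√a, √(1−a)) = 1.04704 rad → d = 6371·c ≈ 6670.67 km.

6671 km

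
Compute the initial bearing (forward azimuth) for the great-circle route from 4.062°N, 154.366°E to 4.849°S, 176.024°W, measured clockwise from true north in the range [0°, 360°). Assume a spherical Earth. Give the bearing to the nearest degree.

106°

Δλ = -176.024 − 154.366 = -330.390°; wrapped into (−180°, 180°]: 29.610°.
θ = atan2( sin Δλ · cos φ₂ , cos φ₁ · sin φ₂ − sin φ₁ · cos φ₂ · cos Δλ )
  = atan2(0.49233, -0.14568) = 106.484° → normalised to [0°, 360°): 106.484°.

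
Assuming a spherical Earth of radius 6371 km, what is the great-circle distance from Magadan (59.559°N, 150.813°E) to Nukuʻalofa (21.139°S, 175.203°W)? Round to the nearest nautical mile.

5125 nmi

Δλ = -175.203 − 150.813 = -326.016°; wrapped into (−180°, 180°]: 33.984°.
Δφ = -21.139 − 59.559 = -80.698°.
a = sin²(Δφ/2) + cos φ₁ · cos φ₂ · sin²(Δλ/2) = 0.459539.
c = 2·atan2(√a, √(1−a)) = 1.48979 rad → d = 6371·c ≈ 9491.42 km ≈ 5124.96 nmi.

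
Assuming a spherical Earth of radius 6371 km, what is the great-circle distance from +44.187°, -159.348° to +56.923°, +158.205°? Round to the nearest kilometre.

Δλ = 158.205 − -159.348 = 317.553°; wrapped into (−180°, 180°]: -42.447°.
Δφ = 56.923 − 44.187 = 12.736°.
a = sin²(Δφ/2) + cos φ₁ · cos φ₂ · sin²(Δλ/2) = 0.063588.
c = 2·atan2(√a, √(1−a)) = 0.50984 rad → d = 6371·c ≈ 3248.18 km.

3248 km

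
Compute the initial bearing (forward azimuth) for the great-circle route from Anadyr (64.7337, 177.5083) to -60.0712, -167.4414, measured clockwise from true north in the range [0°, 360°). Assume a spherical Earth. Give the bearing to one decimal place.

170.9°

Δλ = -167.4414 − 177.5083 = -344.9497°; wrapped into (−180°, 180°]: 15.0503°.
θ = atan2( sin Δλ · cos φ₂ , cos φ₁ · sin φ₂ − sin φ₁ · cos φ₂ · cos Δλ )
  = atan2(0.12955, -0.80562) = 170.864° → normalised to [0°, 360°): 170.864°.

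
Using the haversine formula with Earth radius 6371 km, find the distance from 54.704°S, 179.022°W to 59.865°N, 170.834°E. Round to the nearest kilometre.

Δλ = 170.834 − -179.022 = 349.856°; wrapped into (−180°, 180°]: -10.144°.
Δφ = 59.865 − -54.704 = 114.569°.
a = sin²(Δφ/2) + cos φ₁ · cos φ₂ · sin²(Δλ/2) = 0.710162.
c = 2·atan2(√a, √(1−a)) = 2.00460 rad → d = 6371·c ≈ 12771.29 km.

12771 km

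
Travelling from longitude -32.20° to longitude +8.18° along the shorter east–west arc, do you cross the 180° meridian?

Signed shortest Δλ = ((8.18 − -32.20 + 180) mod 360) − 180 = 40.38°.
Going east by 40.38° from -32.20° reaches +8.18° without touching 180°.

No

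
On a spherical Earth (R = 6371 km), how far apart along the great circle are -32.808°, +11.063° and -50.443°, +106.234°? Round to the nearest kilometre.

7596 km

Δλ = 106.234 − 11.063 = 95.171°.
Δφ = -50.443 − -32.808 = -17.635°.
a = sin²(Δφ/2) + cos φ₁ · cos φ₂ · sin²(Δλ/2) = 0.315250.
c = 2·atan2(√a, √(1−a)) = 1.19233 rad → d = 6371·c ≈ 7596.30 km.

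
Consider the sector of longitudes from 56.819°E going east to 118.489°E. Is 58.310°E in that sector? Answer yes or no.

Band width going east from +56.819° to +118.489°: ((118.489 − 56.819) mod 360) = 61.670°.
Offset of +58.310° east of the west edge: ((58.310 − 56.819) mod 360) = 1.491°.
1.491° ≤ 61.670° ⇒ inside.

Yes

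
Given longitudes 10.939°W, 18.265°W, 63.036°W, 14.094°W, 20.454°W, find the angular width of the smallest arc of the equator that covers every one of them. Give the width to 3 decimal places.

Sort the longitudes: -63.036°, -20.454°, -18.265°, -14.094°, -10.939°.
Eastward gaps between consecutive values (wrapping around): 42.582°, 2.189°, 4.171°, 3.155°, 307.903°.
Largest gap = 307.903° ⇒ minimal covering band is its complement: 360° − 307.903° = 52.097°.
Band runs from -63.036° eastward to -10.939°.

52.097°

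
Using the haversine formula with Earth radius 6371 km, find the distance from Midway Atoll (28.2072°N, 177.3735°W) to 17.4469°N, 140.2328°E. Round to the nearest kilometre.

Δλ = 140.2328 − -177.3735 = 317.6063°; wrapped into (−180°, 180°]: -42.3937°.
Δφ = 17.4469 − 28.2072 = -10.7603°.
a = sin²(Δφ/2) + cos φ₁ · cos φ₂ · sin²(Δλ/2) = 0.118701.
c = 2·atan2(√a, √(1−a)) = 0.70348 rad → d = 6371·c ≈ 4481.85 km.

4482 km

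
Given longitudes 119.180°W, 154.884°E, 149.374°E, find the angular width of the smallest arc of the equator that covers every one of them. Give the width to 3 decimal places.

91.446°

Sort the longitudes: -119.180°, +149.374°, +154.884°.
Eastward gaps between consecutive values (wrapping around): 268.554°, 5.510°, 85.936°.
Largest gap = 268.554° ⇒ minimal covering band is its complement: 360° − 268.554° = 91.446°.
Band runs from +149.374° eastward to -119.180°, crossing the antimeridian.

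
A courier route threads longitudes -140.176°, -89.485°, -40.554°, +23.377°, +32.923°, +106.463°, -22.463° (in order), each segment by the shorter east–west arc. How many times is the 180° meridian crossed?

Leg 1: -140.176° → -89.485°, shortest Δλ = 50.691° (east) — does not cross 180°.
Leg 2: -89.485° → -40.554°, shortest Δλ = 48.931° (east) — does not cross 180°.
Leg 3: -40.554° → +23.377°, shortest Δλ = 63.931° (east) — does not cross 180°.
Leg 4: +23.377° → +32.923°, shortest Δλ = 9.546° (east) — does not cross 180°.
Leg 5: +32.923° → +106.463°, shortest Δλ = 73.54° (east) — does not cross 180°.
Leg 6: +106.463° → -22.463°, shortest Δλ = -128.926° (west) — does not cross 180°.
Total crossings: 0.

0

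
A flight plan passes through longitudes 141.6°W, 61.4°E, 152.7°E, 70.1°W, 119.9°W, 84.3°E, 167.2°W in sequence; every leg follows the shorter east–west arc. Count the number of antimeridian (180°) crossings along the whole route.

Leg 1: -141.6° → +61.4°, shortest Δλ = -157.0° (west) — crosses 180°.
Leg 2: +61.4° → +152.7°, shortest Δλ = 91.3° (east) — does not cross 180°.
Leg 3: +152.7° → -70.1°, shortest Δλ = 137.2° (east) — crosses 180°.
Leg 4: -70.1° → -119.9°, shortest Δλ = -49.8° (west) — does not cross 180°.
Leg 5: -119.9° → +84.3°, shortest Δλ = -155.8° (west) — crosses 180°.
Leg 6: +84.3° → -167.2°, shortest Δλ = 108.5° (east) — crosses 180°.
Total crossings: 4.

4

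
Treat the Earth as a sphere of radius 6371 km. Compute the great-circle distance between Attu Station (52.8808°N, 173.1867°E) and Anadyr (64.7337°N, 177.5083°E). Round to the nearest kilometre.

1341 km

Δλ = 177.5083 − 173.1867 = 4.3216°.
Δφ = 64.7337 − 52.8808 = 11.8529°.
a = sin²(Δφ/2) + cos φ₁ · cos φ₂ · sin²(Δλ/2) = 0.011027.
c = 2·atan2(√a, √(1−a)) = 0.21041 rad → d = 6371·c ≈ 1340.51 km.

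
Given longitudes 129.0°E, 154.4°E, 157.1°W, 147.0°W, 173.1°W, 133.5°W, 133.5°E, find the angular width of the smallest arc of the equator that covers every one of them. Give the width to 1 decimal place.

97.5°

Sort the longitudes: -173.1°, -157.1°, -147.0°, -133.5°, +129.0°, +133.5°, +154.4°.
Eastward gaps between consecutive values (wrapping around): 16.0°, 10.1°, 13.5°, 262.5°, 4.5°, 20.9°, 32.5°.
Largest gap = 262.5° ⇒ minimal covering band is its complement: 360° − 262.5° = 97.5°.
Band runs from +129.0° eastward to -133.5°, crossing the antimeridian.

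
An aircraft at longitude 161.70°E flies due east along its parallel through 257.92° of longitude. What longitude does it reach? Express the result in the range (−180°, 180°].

Start at +161.70°; shift +257.92° → +419.62°.
+419.62° lies outside (−180°, 180°]; subtract 360° → +59.62°.

59.62°E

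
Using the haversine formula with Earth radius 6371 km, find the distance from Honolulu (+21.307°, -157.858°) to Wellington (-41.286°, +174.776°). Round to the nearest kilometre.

Δλ = 174.776 − -157.858 = 332.634°; wrapped into (−180°, 180°]: -27.366°.
Δφ = -41.286 − 21.307 = -62.593°.
a = sin²(Δφ/2) + cos φ₁ · cos φ₂ · sin²(Δλ/2) = 0.309018.
c = 2·atan2(√a, √(1−a)) = 1.17888 rad → d = 6371·c ≈ 7510.62 km.

7511 km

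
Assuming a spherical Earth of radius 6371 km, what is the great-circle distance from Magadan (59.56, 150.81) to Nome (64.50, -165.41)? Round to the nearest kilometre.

2298 km

Δλ = -165.41 − 150.81 = -316.22°; wrapped into (−180°, 180°]: 43.78°.
Δφ = 64.50 − 59.56 = 4.94°.
a = sin²(Δφ/2) + cos φ₁ · cos φ₂ · sin²(Δλ/2) = 0.032175.
c = 2·atan2(√a, √(1−a)) = 0.36070 rad → d = 6371·c ≈ 2298.01 km.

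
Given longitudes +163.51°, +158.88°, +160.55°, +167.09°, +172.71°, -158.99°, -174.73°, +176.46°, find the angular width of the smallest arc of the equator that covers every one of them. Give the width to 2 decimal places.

Sort the longitudes: -174.73°, -158.99°, +158.88°, +160.55°, +163.51°, +167.09°, +172.71°, +176.46°.
Eastward gaps between consecutive values (wrapping around): 15.74°, 317.87°, 1.67°, 2.96°, 3.58°, 5.62°, 3.75°, 8.81°.
Largest gap = 317.87° ⇒ minimal covering band is its complement: 360° − 317.87° = 42.13°.
Band runs from +158.88° eastward to -158.99°, crossing the antimeridian.

42.13°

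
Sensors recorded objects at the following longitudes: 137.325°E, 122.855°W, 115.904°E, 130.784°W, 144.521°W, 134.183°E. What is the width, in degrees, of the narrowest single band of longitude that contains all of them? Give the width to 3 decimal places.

Sort the longitudes: -144.521°, -130.784°, -122.855°, +115.904°, +134.183°, +137.325°.
Eastward gaps between consecutive values (wrapping around): 13.737°, 7.929°, 238.759°, 18.279°, 3.142°, 78.154°.
Largest gap = 238.759° ⇒ minimal covering band is its complement: 360° − 238.759° = 121.241°.
Band runs from +115.904° eastward to -122.855°, crossing the antimeridian.

121.241°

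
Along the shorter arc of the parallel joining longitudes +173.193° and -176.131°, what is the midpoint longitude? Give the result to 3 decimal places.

+178.531°

Signed shortest Δλ from +173.193° to -176.131° is +10.676°.
Midpoint longitude = +173.193° + (+10.676°)/2 = +173.193° + 5.338° = +178.531°.
(The naïve average (+173.193 + -176.131)/2 = -1.469° is on the wrong side of the globe.)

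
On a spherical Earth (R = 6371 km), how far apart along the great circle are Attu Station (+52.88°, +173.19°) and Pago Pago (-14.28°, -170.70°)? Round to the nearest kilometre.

7626 km

Δλ = -170.70 − 173.19 = -343.89°; wrapped into (−180°, 180°]: 16.11°.
Δφ = -14.28 − 52.88 = -67.16°.
a = sin²(Δφ/2) + cos φ₁ · cos φ₂ · sin²(Δλ/2) = 0.317404.
c = 2·atan2(√a, √(1−a)) = 1.19696 rad → d = 6371·c ≈ 7625.81 km.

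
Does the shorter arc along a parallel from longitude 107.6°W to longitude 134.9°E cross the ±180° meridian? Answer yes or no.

Yes

Naïve |134.9 − -107.6| = 242.5° > 180°, so the shorter arc goes the other way round — across 180°.
Signed shortest Δλ = ((134.9 − -107.6 + 180) mod 360) − 180 = -117.5°.
Going west by 117.5° from -107.6° passes through 180° before reaching +134.9°.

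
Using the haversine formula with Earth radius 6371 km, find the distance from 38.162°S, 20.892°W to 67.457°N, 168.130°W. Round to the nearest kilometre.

16179 km

Δλ = -168.130 − -20.892 = -147.238°.
Δφ = 67.457 − -38.162 = 105.619°.
a = sin²(Δφ/2) + cos φ₁ · cos φ₂ · sin²(Δλ/2) = 0.912081.
c = 2·atan2(√a, √(1−a)) = 2.53952 rad → d = 6371·c ≈ 16179.26 km.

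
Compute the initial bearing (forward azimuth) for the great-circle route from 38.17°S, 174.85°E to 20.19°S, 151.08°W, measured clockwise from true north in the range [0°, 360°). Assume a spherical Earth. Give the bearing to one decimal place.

Δλ = -151.08 − 174.85 = -325.93°; wrapped into (−180°, 180°]: 34.07°.
θ = atan2( sin Δλ · cos φ₂ , cos φ₁ · sin φ₂ − sin φ₁ · cos φ₂ · cos Δλ )
  = atan2(0.52578, 0.20913) = 68.310° → normalised to [0°, 360°): 68.310°.

68.3°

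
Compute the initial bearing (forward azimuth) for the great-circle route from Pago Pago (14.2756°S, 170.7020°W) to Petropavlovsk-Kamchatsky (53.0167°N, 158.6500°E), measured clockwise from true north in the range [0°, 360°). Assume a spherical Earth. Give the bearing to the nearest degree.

341°

Δλ = 158.6500 − -170.7020 = 329.3520°; wrapped into (−180°, 180°]: -30.6480°.
θ = atan2( sin Δλ · cos φ₂ , cos φ₁ · sin φ₂ − sin φ₁ · cos φ₂ · cos Δλ )
  = atan2(-0.30666, 0.90177) = -18.782° → normalised to [0°, 360°): 341.218°.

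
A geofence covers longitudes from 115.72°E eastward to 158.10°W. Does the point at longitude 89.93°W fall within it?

Band width going east from +115.72° to -158.10°: ((-158.10 − 115.72) mod 360) = 86.18°.
Offset of -89.93° east of the west edge: ((-89.93 − 115.72) mod 360) = 154.35°.
154.35° > 86.18° ⇒ outside.

No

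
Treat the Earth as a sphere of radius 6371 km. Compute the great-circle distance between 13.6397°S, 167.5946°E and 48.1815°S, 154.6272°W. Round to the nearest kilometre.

5175 km

Δλ = -154.6272 − 167.5946 = -322.2218°; wrapped into (−180°, 180°]: 37.7782°.
Δφ = -48.1815 − -13.6397 = -34.5418°.
a = sin²(Δφ/2) + cos φ₁ · cos φ₂ · sin²(Δλ/2) = 0.156055.
c = 2·atan2(√a, √(1−a)) = 0.81222 rad → d = 6371·c ≈ 5174.64 km.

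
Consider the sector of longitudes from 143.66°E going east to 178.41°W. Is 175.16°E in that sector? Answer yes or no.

Band width going east from +143.66° to -178.41°: ((-178.41 − 143.66) mod 360) = 37.93°.
Offset of +175.16° east of the west edge: ((175.16 − 143.66) mod 360) = 31.50°.
31.50° ≤ 37.93° ⇒ inside.

Yes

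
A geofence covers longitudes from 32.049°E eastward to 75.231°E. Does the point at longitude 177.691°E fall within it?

No

Band width going east from +32.049° to +75.231°: ((75.231 − 32.049) mod 360) = 43.182°.
Offset of +177.691° east of the west edge: ((177.691 − 32.049) mod 360) = 145.642°.
145.642° > 43.182° ⇒ outside.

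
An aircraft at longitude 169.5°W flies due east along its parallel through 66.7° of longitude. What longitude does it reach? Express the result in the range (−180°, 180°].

Start at -169.5°; shift +66.7° → -102.8°.
-102.8° already lies in (−180°, 180°].

102.8°W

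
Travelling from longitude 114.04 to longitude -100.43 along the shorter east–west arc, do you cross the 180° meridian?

Yes

Naïve |-100.43 − 114.04| = 214.47° > 180°, so the shorter arc goes the other way round — across 180°.
Signed shortest Δλ = ((-100.43 − 114.04 + 180) mod 360) − 180 = 145.53°.
Going east by 145.53° from +114.04° passes through 180° before reaching -100.43°.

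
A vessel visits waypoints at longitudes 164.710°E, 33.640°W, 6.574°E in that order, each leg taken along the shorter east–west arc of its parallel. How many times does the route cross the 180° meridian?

Leg 1: +164.710° → -33.640°, shortest Δλ = 161.65° (east) — crosses 180°.
Leg 2: -33.640° → +6.574°, shortest Δλ = 40.214° (east) — does not cross 180°.
Total crossings: 1.

1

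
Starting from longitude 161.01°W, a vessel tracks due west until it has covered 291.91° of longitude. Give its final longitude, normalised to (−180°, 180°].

Start at -161.01°; shift −291.91° → -452.92°.
-452.92° lies outside (−180°, 180°]; add 360° → -92.92°.

92.92°W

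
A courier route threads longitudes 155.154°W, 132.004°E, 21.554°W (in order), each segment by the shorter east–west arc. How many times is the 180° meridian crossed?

1

Leg 1: -155.154° → +132.004°, shortest Δλ = -72.842° (west) — crosses 180°.
Leg 2: +132.004° → -21.554°, shortest Δλ = -153.558° (west) — does not cross 180°.
Total crossings: 1.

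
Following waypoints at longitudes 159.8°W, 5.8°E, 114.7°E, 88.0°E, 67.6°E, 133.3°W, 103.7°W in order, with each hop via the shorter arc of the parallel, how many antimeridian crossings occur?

1

Leg 1: -159.8° → +5.8°, shortest Δλ = 165.6° (east) — does not cross 180°.
Leg 2: +5.8° → +114.7°, shortest Δλ = 108.9° (east) — does not cross 180°.
Leg 3: +114.7° → +88.0°, shortest Δλ = -26.7° (west) — does not cross 180°.
Leg 4: +88.0° → +67.6°, shortest Δλ = -20.4° (west) — does not cross 180°.
Leg 5: +67.6° → -133.3°, shortest Δλ = 159.1° (east) — crosses 180°.
Leg 6: -133.3° → -103.7°, shortest Δλ = 29.6° (east) — does not cross 180°.
Total crossings: 1.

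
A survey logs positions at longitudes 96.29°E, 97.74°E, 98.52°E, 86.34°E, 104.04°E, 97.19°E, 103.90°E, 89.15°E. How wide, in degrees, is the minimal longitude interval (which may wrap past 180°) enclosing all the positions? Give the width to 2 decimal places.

17.70°

Sort the longitudes: +86.34°, +89.15°, +96.29°, +97.19°, +97.74°, +98.52°, +103.90°, +104.04°.
Eastward gaps between consecutive values (wrapping around): 2.81°, 7.14°, 0.90°, 0.55°, 0.78°, 5.38°, 0.14°, 342.30°.
Largest gap = 342.30° ⇒ minimal covering band is its complement: 360° − 342.30° = 17.70°.
Band runs from +86.34° eastward to +104.04°.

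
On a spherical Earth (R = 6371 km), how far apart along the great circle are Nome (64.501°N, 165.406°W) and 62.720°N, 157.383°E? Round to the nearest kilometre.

1823 km

Δλ = 157.383 − -165.406 = 322.789°; wrapped into (−180°, 180°]: -37.211°.
Δφ = 62.720 − 64.501 = -1.781°.
a = sin²(Δφ/2) + cos φ₁ · cos φ₂ · sin²(Δλ/2) = 0.020327.
c = 2·atan2(√a, √(1−a)) = 0.28612 rad → d = 6371·c ≈ 1822.86 km.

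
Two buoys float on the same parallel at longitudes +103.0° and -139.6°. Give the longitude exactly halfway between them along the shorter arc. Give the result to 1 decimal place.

Signed shortest Δλ from +103.0° to -139.6° is +117.4°.
Midpoint longitude = +103.0° + (+117.4°)/2 = +103.0° + 58.7° = +161.7°.
(The naïve average (+103.0 + -139.6)/2 = -18.3° is on the wrong side of the globe.)

+161.7°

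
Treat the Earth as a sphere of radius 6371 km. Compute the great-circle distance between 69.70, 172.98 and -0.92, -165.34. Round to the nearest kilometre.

8018 km

Δλ = -165.34 − 172.98 = -338.32°; wrapped into (−180°, 180°]: 21.68°.
Δφ = -0.92 − 69.70 = -70.62°.
a = sin²(Δφ/2) + cos φ₁ · cos φ₂ · sin²(Δλ/2) = 0.346353.
c = 2·atan2(√a, √(1−a)) = 1.25845 rad → d = 6371·c ≈ 8017.58 km.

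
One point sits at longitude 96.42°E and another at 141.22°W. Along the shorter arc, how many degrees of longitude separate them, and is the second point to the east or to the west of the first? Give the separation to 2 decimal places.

Raw difference: -141.22 − 96.42 = -237.64°.
Normalise into (−180°, 180°]: -237.64° + 360° = 122.36°.
Positive ⇒ the second point lies to the east; separation 122.36°.

122.36° east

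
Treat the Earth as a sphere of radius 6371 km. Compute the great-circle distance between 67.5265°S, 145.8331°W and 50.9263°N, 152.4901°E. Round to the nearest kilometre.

14132 km

Δλ = 152.4901 − -145.8331 = 298.3232°; wrapped into (−180°, 180°]: -61.6768°.
Δφ = 50.9263 − -67.5265 = 118.4528°.
a = sin²(Δφ/2) + cos φ₁ · cos φ₂ · sin²(Δλ/2) = 0.801532.
c = 2·atan2(√a, √(1−a)) = 2.21813 rad → d = 6371·c ≈ 14131.72 km.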